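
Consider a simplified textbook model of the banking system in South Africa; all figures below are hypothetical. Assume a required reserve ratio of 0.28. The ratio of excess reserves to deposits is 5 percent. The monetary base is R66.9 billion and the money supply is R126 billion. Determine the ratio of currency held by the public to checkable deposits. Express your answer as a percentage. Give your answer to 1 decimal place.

42.8%

Using m = M/MB = 126/66.9 ≈ 1.883408. From m = (1 + c)/(c + rr + e), rearranging gives 1 + c = m·(c + rr + e), so c·(1 − m) = m·(rr + e) − 1.
Hence c = [m·(rr + e) − 1]/(1 − m) = [1.883408 × (0.28 + 0.05) − 1] / (1 − 1.883408) ≈ 0.428426.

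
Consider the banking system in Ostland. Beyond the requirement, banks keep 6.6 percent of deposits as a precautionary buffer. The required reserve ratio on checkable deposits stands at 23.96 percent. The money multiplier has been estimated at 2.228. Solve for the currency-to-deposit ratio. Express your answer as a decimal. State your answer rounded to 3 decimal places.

0.260

Using m = 2.228. From m = (1 + c)/(c + rr + e), rearranging gives 1 + c = m·(c + rr + e), so c·(1 − m) = m·(rr + e) − 1.
Hence c = [m·(rr + e) − 1]/(1 − m) = [2.228 × (0.2396 + 0.066) − 1] / (1 − 2.228) ≈ 0.259872.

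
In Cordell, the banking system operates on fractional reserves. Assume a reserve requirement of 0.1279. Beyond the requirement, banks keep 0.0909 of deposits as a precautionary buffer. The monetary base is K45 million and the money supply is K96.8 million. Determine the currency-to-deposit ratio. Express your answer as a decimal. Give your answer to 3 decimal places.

0.460

Using m = M/MB = 96.8/45 ≈ 2.151111. From m = (1 + c)/(c + rr + e), rearranging gives 1 + c = m·(c + rr + e), so c·(1 − m) = m·(rr + e) − 1.
Hence c = [m·(rr + e) − 1]/(1 − m) = [2.151111 × (0.1279 + 0.0909) − 1] / (1 − 2.151111) ≈ 0.459849.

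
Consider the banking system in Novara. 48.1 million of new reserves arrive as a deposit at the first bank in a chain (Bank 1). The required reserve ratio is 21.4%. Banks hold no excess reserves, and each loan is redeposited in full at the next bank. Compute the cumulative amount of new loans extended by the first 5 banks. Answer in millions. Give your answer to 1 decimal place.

Bank i lends (1 − rr)^i of the original deposit: Bank 1 lends 48.1·0.7860 = 37.8066, Bank 2 lends 48.1·0.7860² ≈ 29.7160, and so on.
Summing a geometric series: total = 48.1·[0.7860·(1 − 0.7860^5) / (1 − 0.7860)] ≈ 123.6675 million.

123.7 million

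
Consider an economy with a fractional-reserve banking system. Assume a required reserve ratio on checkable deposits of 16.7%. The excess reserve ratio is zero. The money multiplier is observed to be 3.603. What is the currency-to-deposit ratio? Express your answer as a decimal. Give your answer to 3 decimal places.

Using m = 3.603. From m = (1 + c)/(c + rr + e), rearranging gives 1 + c = m·(c + rr + e), so c·(1 − m) = m·(rr + e) − 1.
Hence c = [m·(rr + e) − 1]/(1 − m) = [3.603 × (0.167 + 0) − 1] / (1 − 3.603) ≈ 0.153015.

0.153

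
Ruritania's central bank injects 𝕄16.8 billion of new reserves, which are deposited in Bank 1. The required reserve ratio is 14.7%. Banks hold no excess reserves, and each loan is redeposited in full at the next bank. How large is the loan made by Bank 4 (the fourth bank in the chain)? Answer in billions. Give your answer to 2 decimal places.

𝕄8.89 billion

Each bank lends a fraction (1 − rr) = 0.8530 of the deposit it receives, so Bank 4 receives 16.8·0.8530^3 and lends 16.8·0.8530^4 ≈ 8.8942 billion.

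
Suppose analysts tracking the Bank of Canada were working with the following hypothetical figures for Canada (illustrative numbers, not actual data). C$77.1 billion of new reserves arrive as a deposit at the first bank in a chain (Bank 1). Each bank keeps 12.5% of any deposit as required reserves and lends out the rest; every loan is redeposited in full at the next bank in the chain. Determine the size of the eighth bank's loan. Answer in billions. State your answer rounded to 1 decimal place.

C$26.5 billion

Each bank lends a fraction (1 − rr) = 0.8750 of the deposit it receives, so Bank 8 receives 77.1·0.8750^7 and lends 77.1·0.8750^8 ≈ 26.4922 billion.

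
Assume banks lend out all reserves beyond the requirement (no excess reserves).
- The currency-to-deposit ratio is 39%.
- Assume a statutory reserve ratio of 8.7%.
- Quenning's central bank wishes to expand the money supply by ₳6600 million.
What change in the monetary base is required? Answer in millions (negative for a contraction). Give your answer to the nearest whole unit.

₳2265 million

The money multiplier is m = (1 + c) / (rr + c) = (1 + 0.39) / (0.087 + 0.39) ≈ 2.91405.
ΔMB = ΔM / m = (+6600) / 2.91405 ≈ 2264.8891 million.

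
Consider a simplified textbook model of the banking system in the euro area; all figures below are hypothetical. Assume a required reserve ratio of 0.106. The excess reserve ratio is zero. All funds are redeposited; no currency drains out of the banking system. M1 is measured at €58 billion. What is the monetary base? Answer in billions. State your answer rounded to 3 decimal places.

With no currency drain and no excess reserves, the money multiplier is m = 1/rr = 1/0.106 ≈ 9.433962.
The monetary base is MB = M / m = 58 / 9.433962 ≈ 6.148 billion.

€6.148 billion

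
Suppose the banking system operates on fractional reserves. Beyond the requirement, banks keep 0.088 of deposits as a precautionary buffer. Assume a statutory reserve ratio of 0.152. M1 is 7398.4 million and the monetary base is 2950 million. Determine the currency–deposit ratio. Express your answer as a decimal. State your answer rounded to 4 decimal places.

Using m = M/MB = 7398.4/2950 ≈ 2.507932. From m = (1 + c)/(c + rr + e), rearranging gives 1 + c = m·(c + rr + e), so c·(1 − m) = m·(rr + e) − 1.
Hence c = [m·(rr + e) − 1]/(1 − m) = [2.507932 × (0.152 + 0.088) − 1] / (1 − 2.507932) ≈ 0.264002.

0.2640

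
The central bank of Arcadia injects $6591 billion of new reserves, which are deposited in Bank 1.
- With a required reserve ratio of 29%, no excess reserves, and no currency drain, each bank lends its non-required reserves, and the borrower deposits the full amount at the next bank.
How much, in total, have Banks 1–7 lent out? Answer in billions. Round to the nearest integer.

Bank i lends (1 − rr)^i of the original deposit: Bank 1 lends 6591·0.7100 = 4679.6100, Bank 2 lends 6591·0.7100² = 3322.5231, and so on.
Summing a geometric series: total = 6591·[0.7100·(1 − 0.7100^7) / (1 − 0.7100)] ≈ 14668.9443 billion.

$14669 billion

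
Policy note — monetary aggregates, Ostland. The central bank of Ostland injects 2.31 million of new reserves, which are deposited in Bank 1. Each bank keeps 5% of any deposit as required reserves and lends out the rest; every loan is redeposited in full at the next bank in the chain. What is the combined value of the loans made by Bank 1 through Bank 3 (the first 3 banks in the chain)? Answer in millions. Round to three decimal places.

Bank i lends (1 − rr)^i of the original deposit: Bank 1 lends 2.31·0.9500 = 2.1945, Bank 2 lends 2.31·0.9500² ≈ 2.0848, and so on.
Summing a geometric series: total = 2.31·[0.9500·(1 − 0.9500^3) / (1 − 0.9500)] ≈ 6.2598 million.

6.260 million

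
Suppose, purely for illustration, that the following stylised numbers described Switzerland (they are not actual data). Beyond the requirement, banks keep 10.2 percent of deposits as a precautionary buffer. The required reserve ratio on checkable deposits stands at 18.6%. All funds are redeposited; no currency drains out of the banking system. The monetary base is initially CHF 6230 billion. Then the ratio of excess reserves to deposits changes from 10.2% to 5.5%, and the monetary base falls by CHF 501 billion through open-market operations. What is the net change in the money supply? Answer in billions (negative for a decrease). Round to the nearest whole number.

Before: m₁ = 1 / (0.186 + 0.102) ≈ 3.47222, MB₁ = 6230, so M₁ = 3.47222 × 6230 = 21631.9306 billion.
After: m₂ = 1 / (0.186 + 0.055) ≈ 4.14938, MB₂ = 6230 − 501 = 5729, so M₂ = 4.14938 × 5729 ≈ 23771.798 billion.
ΔM = M₂ − M₁ = 23771.798 − 21631.9306 = 2139.8674 billion.

CHF 2140 billion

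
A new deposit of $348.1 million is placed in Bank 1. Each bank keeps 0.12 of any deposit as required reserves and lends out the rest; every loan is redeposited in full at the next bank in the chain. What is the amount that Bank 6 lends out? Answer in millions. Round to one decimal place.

$161.7 million

Each bank lends a fraction (1 − rr) = 0.8800 of the deposit it receives, so Bank 6 receives 348.1·0.8800^5 and lends 348.1·0.8800^6 ≈ 161.6591 million.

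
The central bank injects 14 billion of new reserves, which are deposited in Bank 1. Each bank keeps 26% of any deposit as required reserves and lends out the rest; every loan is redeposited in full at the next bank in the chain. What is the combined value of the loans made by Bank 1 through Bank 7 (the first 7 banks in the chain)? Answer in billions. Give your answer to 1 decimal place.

Bank i lends (1 − rr)^i of the original deposit: Bank 1 lends 14·0.7400 = 10.3600, Bank 2 lends 14·0.7400² = 7.6664, and so on.
Summing a geometric series: total = 14·[0.7400·(1 − 0.7400^7) / (1 − 0.7400)] ≈ 35.0043 billion.

35.0 billion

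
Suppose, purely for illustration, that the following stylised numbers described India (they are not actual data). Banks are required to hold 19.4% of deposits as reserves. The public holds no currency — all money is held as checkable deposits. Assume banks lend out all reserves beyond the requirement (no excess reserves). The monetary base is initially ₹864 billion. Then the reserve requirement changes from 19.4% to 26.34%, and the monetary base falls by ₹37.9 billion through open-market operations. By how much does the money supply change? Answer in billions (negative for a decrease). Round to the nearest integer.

-1317 billion

Before: m₁ = 1 / (0.194) ≈ 5.1546, MB₁ = 864, so M₁ = 5.1546 × 864 = 4453.5744 billion.
After: m₂ = 1 / (0.2634) ≈ 3.7965, MB₂ = 864 − 37.9 = 826.1, so M₂ = 3.7965 × 826.1 ≈ 3136.2886 billion.
ΔM = M₂ − M₁ = 3136.2886 − 4453.5744 = -1317.2858 billion.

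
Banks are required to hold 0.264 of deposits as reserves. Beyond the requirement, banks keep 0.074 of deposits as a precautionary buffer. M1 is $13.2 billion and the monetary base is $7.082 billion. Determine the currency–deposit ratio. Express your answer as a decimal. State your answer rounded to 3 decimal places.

Using m = M/MB = 13.2/7.082 ≈ 1.863880. From m = (1 + c)/(c + rr + e), rearranging gives 1 + c = m·(c + rr + e), so c·(1 − m) = m·(rr + e) − 1.
Hence c = [m·(rr + e) − 1]/(1 − m) = [1.863880 × (0.264 + 0.074) − 1] / (1 − 1.863880) ≈ 0.428310.

0.428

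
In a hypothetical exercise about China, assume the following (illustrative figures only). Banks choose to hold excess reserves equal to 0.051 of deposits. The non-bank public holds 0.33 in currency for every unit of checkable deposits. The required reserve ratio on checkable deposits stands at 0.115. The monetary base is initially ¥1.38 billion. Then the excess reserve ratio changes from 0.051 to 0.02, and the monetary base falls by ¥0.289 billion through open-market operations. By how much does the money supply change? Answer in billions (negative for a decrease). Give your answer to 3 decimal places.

-0.580 billion

Before: m₁ = (1 + 0.33) / (0.115 + 0.051 + 0.33) ≈ 2.68145, MB₁ = 1.38, so M₁ = 2.68145 × 1.38 ≈ 3.7004 billion.
After: m₂ = (1 + 0.33) / (0.115 + 0.02 + 0.33) ≈ 2.86022, MB₂ = 1.38 − 0.289 = 1.091, so M₂ = 2.86022 × 1.091 ≈ 3.1205 billion.
ΔM = M₂ − M₁ = 3.1205 − 3.7004 = -0.5799 billion.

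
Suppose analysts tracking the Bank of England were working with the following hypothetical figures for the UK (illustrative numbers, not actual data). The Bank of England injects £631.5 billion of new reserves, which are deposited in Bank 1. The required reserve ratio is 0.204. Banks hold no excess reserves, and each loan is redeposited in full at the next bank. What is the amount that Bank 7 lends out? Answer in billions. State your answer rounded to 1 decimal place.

Each bank lends a fraction (1 − rr) = 0.7960 of the deposit it receives, so Bank 7 receives 631.5·0.7960^6 and lends 631.5·0.7960^7 ≈ 127.8689 billion.

£127.9 billion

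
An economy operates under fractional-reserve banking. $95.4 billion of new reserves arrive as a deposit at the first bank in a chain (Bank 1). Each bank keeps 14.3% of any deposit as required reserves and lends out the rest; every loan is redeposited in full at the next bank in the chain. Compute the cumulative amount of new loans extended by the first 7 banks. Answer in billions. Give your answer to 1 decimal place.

Bank i lends (1 − rr)^i of the original deposit: Bank 1 lends 95.4·0.8570 = 81.7578, Bank 2 lends 95.4·0.8570² ≈ 70.0664, and so on.
Summing a geometric series: total = 95.4·[0.8570·(1 − 0.8570^7) / (1 − 0.8570)] ≈ 377.6179 billion.

$377.6 billion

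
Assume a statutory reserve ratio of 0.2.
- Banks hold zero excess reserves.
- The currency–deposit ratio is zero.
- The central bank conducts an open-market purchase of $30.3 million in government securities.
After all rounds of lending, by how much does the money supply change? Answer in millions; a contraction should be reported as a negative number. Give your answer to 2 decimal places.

The simple money multiplier is m = 1/rr = 1/0.2 = 5.
An open-market purchase increases the monetary base by 30.3 million, so ΔM = m × ΔMB = 5 × 30.3 = 151.5 million.

$151.50 million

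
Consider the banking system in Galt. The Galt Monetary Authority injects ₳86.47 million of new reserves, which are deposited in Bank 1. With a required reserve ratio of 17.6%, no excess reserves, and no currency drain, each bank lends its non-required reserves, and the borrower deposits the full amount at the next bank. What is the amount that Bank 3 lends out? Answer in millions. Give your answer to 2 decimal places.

Each bank lends a fraction (1 − rr) = 0.8240 of the deposit it receives, so Bank 3 receives 86.47·0.8240^2 and lends 86.47·0.8240^3 ≈ 48.3779 million.

₳48.38 million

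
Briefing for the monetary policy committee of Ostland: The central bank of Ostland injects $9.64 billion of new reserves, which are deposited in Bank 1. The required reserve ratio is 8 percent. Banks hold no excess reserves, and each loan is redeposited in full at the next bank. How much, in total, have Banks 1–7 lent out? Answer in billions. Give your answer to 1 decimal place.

Bank i lends (1 − rr)^i of the original deposit: Bank 1 lends 9.64·0.9200 = 8.8688, Bank 2 lends 9.64·0.9200² ≈ 8.1593, and so on.
Summing a geometric series: total = 9.64·[0.9200·(1 − 0.9200^7) / (1 − 0.9200)] ≈ 49.0171 billion.

$49.0 billion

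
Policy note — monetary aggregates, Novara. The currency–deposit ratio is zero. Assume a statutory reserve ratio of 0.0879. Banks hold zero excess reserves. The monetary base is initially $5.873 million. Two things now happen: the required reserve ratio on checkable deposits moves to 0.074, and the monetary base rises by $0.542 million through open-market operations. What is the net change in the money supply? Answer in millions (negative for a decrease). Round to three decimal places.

Before: m₁ = 1 / (0.0879) ≈ 11.37656, MB₁ = 5.873, so M₁ = 11.37656 × 5.873 ≈ 66.8145 million.
After: m₂ = 1 / (0.074) ≈ 13.51351, MB₂ = 5.873 + 0.542 = 6.415, so M₂ = 13.51351 × 6.415 ≈ 86.6892 million.
ΔM = M₂ − M₁ = 86.6892 − 66.8145 = 19.8747 million.

$19.875 million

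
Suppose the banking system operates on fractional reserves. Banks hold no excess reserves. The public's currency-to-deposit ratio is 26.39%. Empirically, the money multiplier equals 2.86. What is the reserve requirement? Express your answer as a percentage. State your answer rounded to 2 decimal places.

17.80%

Using m = 2.86. Since m = (1 + c)/(c + rr + e), the denominator satisfies c + rr + e = (1 + c)/m = (1 + 0.2639) / 2.86 ≈ 0.441923.
With c = 0.2639 and e = 0, the reserve requirement is 0.441923 − 0.2639 − 0 = 0.178023.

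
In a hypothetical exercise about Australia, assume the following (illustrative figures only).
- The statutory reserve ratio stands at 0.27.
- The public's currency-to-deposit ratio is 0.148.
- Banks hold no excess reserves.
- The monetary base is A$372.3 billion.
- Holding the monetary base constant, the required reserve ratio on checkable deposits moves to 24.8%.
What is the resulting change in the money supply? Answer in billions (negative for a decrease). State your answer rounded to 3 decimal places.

A$56.805 billion

Initially m₁ = (1 + 0.148) / (0.27 + 0.148) ≈ 2.7464115, so M₁ = 2.7464115 × 372.3 ≈ 1022.489 billion.
After the change m₂ = (1 + 0.148) / (0.248 + 0.148) ≈ 2.8989899, so M₂ = 2.8989899 × 372.3 ≈ 1079.2939 billion.
ΔM = M₂ − M₁ = 1079.2939 − 1022.489 = 56.8049 billion.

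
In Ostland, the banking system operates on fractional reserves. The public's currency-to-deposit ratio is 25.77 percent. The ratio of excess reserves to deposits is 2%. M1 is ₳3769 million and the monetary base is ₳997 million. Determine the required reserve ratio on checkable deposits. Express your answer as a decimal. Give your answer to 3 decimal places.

0.055

Using m = M/MB = 3769/997 ≈ 3.780341. Since m = (1 + c)/(c + rr + e), the denominator satisfies c + rr + e = (1 + c)/m = (1 + 0.2577) / 3.780341 ≈ 0.332695.
With c = 0.2577 and e = 0.02, the required reserve ratio on checkable deposits is 0.332695 − 0.2577 − 0.02 = 0.054995.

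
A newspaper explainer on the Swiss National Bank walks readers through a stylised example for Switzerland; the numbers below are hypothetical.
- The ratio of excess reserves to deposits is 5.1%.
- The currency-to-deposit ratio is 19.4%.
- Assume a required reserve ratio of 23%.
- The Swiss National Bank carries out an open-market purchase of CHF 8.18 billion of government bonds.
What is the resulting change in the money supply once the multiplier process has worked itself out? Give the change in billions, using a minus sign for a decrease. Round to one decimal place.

The money multiplier is m = (1 + c) / (rr + e + c) = (1 + 0.194) / (0.23 + 0.051 + 0.194) ≈ 2.5137.
The purchase adds 8.18 billion of base, so ΔM = m × ΔMB = 2.5137 × (+8.18) ≈ 20.5621 billion.

CHF 20.6 billion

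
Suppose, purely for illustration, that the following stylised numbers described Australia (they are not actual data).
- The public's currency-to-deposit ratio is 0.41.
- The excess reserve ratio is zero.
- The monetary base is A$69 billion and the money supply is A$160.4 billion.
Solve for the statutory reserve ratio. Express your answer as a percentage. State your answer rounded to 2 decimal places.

Using m = M/MB = 160.4/69 ≈ 2.324638. Since m = (1 + c)/(c + rr + e), the denominator satisfies c + rr + e = (1 + c)/m = (1 + 0.41) / 2.324638 ≈ 0.606546.
With c = 0.41 and e = 0, the statutory reserve ratio is 0.606546 − 0.41 − 0 = 0.196546.

19.65%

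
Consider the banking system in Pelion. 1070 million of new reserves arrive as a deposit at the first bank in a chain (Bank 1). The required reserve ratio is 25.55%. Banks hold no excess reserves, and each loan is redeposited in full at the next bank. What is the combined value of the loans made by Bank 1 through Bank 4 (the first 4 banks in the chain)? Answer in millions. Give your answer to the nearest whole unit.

Bank i lends (1 − rr)^i of the original deposit: Bank 1 lends 1070·0.7445 = 796.6150, Bank 2 lends 1070·0.7445² ≈ 593.0799, and so on.
Summing a geometric series: total = 1070·[0.7445·(1 − 0.7445^4) / (1 − 0.7445)] ≈ 2159.9753 million.

2160 million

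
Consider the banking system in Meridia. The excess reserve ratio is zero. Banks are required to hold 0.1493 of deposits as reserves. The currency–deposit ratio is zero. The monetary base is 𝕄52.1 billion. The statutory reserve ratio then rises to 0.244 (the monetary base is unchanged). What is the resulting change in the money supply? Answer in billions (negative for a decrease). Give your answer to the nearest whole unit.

-135 billion

Initially m₁ = 1 / (0.1493) ≈ 6.6979, so M₁ = 6.6979 × 52.1 ≈ 348.9606 billion.
After the change m₂ = 1 / (0.244) ≈ 4.0984, so M₂ = 4.0984 × 52.1 ≈ 213.5266 billion.
ΔM = M₂ − M₁ = 213.5266 − 348.9606 = -135.434 billion.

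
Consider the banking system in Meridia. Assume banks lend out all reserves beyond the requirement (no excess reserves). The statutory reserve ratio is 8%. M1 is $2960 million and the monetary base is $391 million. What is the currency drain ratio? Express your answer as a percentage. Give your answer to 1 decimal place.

Using m = M/MB = 2960/391 ≈ 7.570332. From m = (1 + c)/(c + rr + e), rearranging gives 1 + c = m·(c + rr + e), so c·(1 − m) = m·(rr + e) − 1.
Hence c = [m·(rr + e) − 1]/(1 − m) = [7.570332 × (0.08 + 0) − 1] / (1 − 7.570332) ≈ 0.060023.

6.0%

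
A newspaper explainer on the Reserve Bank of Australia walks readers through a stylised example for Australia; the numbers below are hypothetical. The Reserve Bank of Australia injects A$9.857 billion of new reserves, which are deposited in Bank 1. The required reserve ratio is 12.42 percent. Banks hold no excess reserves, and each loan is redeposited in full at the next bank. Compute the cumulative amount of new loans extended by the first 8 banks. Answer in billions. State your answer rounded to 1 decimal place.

A$45.4 billion

Bank i lends (1 − rr)^i of the original deposit: Bank 1 lends 9.857·0.8758 ≈ 8.6328, Bank 2 lends 9.857·0.8758² ≈ 7.5606, and so on.
Summing a geometric series: total = 9.857·[0.8758·(1 − 0.8758^8) / (1 − 0.8758)] ≈ 45.4485 billion.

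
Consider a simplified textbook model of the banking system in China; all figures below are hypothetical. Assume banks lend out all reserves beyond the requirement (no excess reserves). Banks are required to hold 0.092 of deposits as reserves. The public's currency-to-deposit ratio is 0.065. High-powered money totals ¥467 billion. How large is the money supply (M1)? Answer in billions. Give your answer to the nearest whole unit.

The money multiplier is m = (1 + c) / (rr + c) = (1 + 0.065) / (0.092 + 0.065) ≈ 6.7834.
So M = m × MB = 6.7834 × 467 = 3167.8478 billion.

¥3168 billion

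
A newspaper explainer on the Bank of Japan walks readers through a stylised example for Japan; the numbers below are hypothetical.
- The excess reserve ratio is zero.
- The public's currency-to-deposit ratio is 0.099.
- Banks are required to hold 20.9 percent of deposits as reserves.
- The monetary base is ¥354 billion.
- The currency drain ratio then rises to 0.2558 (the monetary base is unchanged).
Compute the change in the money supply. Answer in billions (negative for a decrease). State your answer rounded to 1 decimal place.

Initially m₁ = (1 + 0.099) / (0.209 + 0.099) ≈ 3.56818, so M₁ = 3.56818 × 354 ≈ 1263.1357 billion.
After the change m₂ = (1 + 0.2558) / (0.209 + 0.2558) ≈ 2.70181, so M₂ = 2.70181 × 354 ≈ 956.4407 billion.
ΔM = M₂ − M₁ = 956.4407 − 1263.1357 = -306.695 billion.

-306.7 billion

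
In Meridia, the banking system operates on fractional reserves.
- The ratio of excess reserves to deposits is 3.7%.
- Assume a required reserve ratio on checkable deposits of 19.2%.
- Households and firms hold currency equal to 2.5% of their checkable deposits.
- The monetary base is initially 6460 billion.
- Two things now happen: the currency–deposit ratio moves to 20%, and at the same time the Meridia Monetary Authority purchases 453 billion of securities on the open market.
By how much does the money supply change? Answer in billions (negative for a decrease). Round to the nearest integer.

-6732 billion

Before: m₁ = (1 + 0.025) / (0.192 + 0.037 + 0.025) ≈ 4.03543, MB₁ = 6460, so M₁ = 4.03543 × 6460 = 26068.8778 billion.
After: m₂ = (1 + 0.2) / (0.192 + 0.037 + 0.2) ≈ 2.79720, MB₂ = 6460 + 453 = 6913, so M₂ = 2.79720 × 6913 = 19337.0436 billion.
ΔM = M₂ − M₁ = 19337.0436 − 26068.8778 = -6731.8342 billion.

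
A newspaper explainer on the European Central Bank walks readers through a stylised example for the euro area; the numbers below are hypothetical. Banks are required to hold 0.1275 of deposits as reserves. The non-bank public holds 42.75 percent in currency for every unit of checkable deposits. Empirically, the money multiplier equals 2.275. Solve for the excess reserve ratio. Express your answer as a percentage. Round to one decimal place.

7.2%

Using m = 2.275. Since m = (1 + c)/(c + rr + e), the denominator satisfies c + rr + e = (1 + c)/m = (1 + 0.4275) / 2.275 ≈ 0.627473.
With c = 0.4275 and rr = 0.1275, the excess reserve ratio is 0.627473 − 0.4275 − 0.1275 = 0.072473.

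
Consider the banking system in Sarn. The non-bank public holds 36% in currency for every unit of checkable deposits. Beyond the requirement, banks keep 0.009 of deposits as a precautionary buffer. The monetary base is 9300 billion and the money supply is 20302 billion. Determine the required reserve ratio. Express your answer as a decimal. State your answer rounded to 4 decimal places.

0.2540

Using m = M/MB = 20302/9300 ≈ 2.183011. Since m = (1 + c)/(c + rr + e), the denominator satisfies c + rr + e = (1 + c)/m = (1 + 0.36) / 2.183011 ≈ 0.622993.
With c = 0.36 and e = 0.009, the required reserve ratio is 0.622993 − 0.36 − 0.009 = 0.253993.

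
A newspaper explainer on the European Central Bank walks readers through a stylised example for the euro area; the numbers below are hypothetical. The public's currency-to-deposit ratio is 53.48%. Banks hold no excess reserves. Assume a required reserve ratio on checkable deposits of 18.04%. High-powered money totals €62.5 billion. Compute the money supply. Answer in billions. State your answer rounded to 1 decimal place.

€134.1 billion

The money multiplier is m = (1 + c) / (rr + c) = (1 + 0.5348) / (0.1804 + 0.5348) ≈ 2.1460.
So M = m × MB = 2.1460 × 62.5 = 134.125 billion.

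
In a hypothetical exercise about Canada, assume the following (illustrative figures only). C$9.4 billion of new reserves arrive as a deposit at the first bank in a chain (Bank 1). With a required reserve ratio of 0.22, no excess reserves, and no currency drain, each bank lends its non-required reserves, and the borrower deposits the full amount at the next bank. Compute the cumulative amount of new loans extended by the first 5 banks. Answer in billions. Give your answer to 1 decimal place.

C$23.7 billion

Bank i lends (1 − rr)^i of the original deposit: Bank 1 lends 9.4·0.7800 = 7.3320, Bank 2 lends 9.4·0.7800² ≈ 5.7190, and so on.
Summing a geometric series: total = 9.4·[0.7800·(1 − 0.7800^5) / (1 − 0.7800)] ≈ 23.7051 billion.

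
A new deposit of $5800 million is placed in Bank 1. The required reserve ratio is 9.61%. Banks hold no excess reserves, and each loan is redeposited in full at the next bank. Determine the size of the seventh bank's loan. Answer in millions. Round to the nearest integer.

$2859 million

Each bank lends a fraction (1 − rr) = 0.9039 of the deposit it receives, so Bank 7 receives 5800·0.9039^6 and lends 5800·0.9039^7 ≈ 2859.3723 million.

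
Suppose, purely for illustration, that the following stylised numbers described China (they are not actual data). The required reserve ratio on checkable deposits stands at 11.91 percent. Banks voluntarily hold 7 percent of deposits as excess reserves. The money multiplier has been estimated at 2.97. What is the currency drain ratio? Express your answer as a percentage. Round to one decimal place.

Using m = 2.97. From m = (1 + c)/(c + rr + e), rearranging gives 1 + c = m·(c + rr + e), so c·(1 − m) = m·(rr + e) − 1.
Hence c = [m·(rr + e) − 1]/(1 − m) = [2.97 × (0.1191 + 0.07) − 1] / (1 − 2.97) ≈ 0.222524.

22.3%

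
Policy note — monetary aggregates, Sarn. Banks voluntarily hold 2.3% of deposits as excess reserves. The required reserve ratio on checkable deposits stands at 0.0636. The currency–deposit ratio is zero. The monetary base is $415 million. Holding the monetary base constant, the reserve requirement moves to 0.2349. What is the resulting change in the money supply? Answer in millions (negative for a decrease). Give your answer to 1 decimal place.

Initially m₁ = 1 / (0.0636 + 0.023) ≈ 11.54734, so M₁ = 11.54734 × 415 = 4792.1461 million.
After the change m₂ = 1 / (0.2349 + 0.023) ≈ 3.87747, so M₂ = 3.87747 × 415 ≈ 1609.1501 million.
ΔM = M₂ − M₁ = 1609.1501 − 4792.1461 = -3182.996 million.

-3183.0 million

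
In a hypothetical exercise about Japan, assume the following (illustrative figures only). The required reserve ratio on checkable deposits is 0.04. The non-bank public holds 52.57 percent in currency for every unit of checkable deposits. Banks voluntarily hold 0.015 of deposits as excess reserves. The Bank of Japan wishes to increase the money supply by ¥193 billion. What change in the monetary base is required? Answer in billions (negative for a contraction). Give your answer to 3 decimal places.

The money multiplier is m = (1 + c) / (rr + e + c) = (1 + 0.5257) / (0.04 + 0.015 + 0.5257) ≈ 2.6273463.
ΔMB = ΔM / m = (+193) / 2.6273463 ≈ 73.4582 billion.

¥73.458 billion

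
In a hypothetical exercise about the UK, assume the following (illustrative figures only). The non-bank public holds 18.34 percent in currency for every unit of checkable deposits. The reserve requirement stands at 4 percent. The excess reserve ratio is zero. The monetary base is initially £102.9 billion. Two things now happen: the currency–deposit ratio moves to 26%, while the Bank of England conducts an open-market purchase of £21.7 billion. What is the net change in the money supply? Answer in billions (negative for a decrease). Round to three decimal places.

-21.764 billion

Before: m₁ = (1 + 0.1834) / (0.04 + 0.1834) ≈ 5.2972247, MB₁ = 102.9, so M₁ = 5.2972247 × 102.9 ≈ 545.0844 billion.
After: m₂ = (1 + 0.26) / (0.04 + 0.26) = 4.2, MB₂ = 102.9 + 21.7 = 124.6, so M₂ = 4.2 × 124.6 = 523.32 billion.
ΔM = M₂ − M₁ = 523.32 − 545.0844 = -21.7644 billion.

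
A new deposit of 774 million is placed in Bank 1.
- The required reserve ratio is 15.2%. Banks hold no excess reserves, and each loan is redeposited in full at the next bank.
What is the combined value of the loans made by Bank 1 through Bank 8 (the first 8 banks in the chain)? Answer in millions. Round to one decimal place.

3163.4 million

Bank i lends (1 − rr)^i of the original deposit: Bank 1 lends 774·0.8480 = 656.3520, Bank 2 lends 774·0.8480² ≈ 556.5865, and so on.
Summing a geometric series: total = 774·[0.8480·(1 − 0.8480^8) / (1 − 0.8480)] ≈ 3163.4295 million.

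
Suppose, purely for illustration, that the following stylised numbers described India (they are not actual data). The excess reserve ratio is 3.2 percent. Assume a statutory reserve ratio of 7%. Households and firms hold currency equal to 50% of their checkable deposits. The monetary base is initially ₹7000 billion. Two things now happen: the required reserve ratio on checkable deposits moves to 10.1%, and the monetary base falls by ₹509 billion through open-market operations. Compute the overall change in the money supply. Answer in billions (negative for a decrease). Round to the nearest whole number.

-2060 billion

Before: m₁ = (1 + 0.5) / (0.07 + 0.032 + 0.5) ≈ 2.49169, MB₁ = 7000, so M₁ = 2.49169 × 7000 = 17441.83 billion.
After: m₂ = (1 + 0.5) / (0.101 + 0.032 + 0.5) ≈ 2.36967, MB₂ = 7000 − 509 = 6491, so M₂ = 2.36967 × 6491 ≈ 15381.528 billion.
ΔM = M₂ − M₁ = 15381.528 − 17441.83 = -2060.302 billion.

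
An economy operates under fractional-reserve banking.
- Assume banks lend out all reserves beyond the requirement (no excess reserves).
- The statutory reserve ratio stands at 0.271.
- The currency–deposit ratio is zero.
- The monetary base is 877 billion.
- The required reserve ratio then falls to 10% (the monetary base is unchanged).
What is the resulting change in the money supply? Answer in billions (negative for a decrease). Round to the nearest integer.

Initially m₁ = 1 / (0.271) ≈ 3.69, so M₁ = 3.69 × 877 = 3236.13 billion.
After the change m₂ = 1 / (0.1) = 10, so M₂ = 10 × 877 = 8770 billion.
ΔM = M₂ − M₁ = 8770 − 3236.13 = 5533.87 billion.

5534 billion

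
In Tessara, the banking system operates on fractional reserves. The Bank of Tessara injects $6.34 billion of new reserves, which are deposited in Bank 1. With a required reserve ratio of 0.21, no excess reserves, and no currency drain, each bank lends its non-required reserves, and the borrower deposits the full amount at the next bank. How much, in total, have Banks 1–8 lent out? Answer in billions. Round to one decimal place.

$20.2 billion

Bank i lends (1 − rr)^i of the original deposit: Bank 1 lends 6.34·0.7900 = 5.0086, Bank 2 lends 6.34·0.7900² ≈ 3.9568, and so on.
Summing a geometric series: total = 6.34·[0.7900·(1 − 0.7900^8) / (1 − 0.7900)] ≈ 20.2321 billion.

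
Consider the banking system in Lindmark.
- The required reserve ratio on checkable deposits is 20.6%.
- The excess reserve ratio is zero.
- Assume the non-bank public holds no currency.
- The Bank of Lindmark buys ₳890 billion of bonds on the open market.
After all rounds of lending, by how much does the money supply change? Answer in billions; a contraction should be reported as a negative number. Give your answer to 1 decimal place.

₳4320.4 billion

The simple money multiplier is m = 1/rr = 1/0.206 ≈ 4.85437.
An open-market purchase increases the monetary base by 890 billion, so ΔM = m × ΔMB = 4.85437 × 890 = 4320.3893 billion.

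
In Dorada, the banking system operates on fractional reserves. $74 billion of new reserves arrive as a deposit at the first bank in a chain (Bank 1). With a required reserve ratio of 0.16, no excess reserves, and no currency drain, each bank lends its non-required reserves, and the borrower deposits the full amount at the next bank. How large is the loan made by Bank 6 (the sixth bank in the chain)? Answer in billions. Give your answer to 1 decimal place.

$26.0 billion

Each bank lends a fraction (1 − rr) = 0.8400 of the deposit it receives, so Bank 6 receives 74·0.8400^5 and lends 74·0.8400^6 ≈ 25.9961 billion.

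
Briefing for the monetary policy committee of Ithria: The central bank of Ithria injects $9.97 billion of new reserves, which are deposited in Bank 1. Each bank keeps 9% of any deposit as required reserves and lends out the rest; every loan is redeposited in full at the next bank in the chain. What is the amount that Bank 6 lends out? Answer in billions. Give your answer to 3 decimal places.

Each bank lends a fraction (1 − rr) = 0.9100 of the deposit it receives, so Bank 6 receives 9.97·0.9100^5 and lends 9.97·0.9100^6 ≈ 5.6617 billion.

$5.662 billion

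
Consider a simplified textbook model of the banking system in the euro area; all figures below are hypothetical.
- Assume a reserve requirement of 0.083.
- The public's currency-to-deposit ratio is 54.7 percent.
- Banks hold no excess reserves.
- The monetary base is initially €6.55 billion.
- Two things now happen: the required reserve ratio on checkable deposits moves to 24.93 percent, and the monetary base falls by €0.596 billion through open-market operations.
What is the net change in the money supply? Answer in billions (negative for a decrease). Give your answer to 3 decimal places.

-4.517 billion

Before: m₁ = (1 + 0.547) / (0.083 + 0.547) ≈ 2.45556, MB₁ = 6.55, so M₁ = 2.45556 × 6.55 ≈ 16.0839 billion.
After: m₂ = (1 + 0.547) / (0.2493 + 0.547) ≈ 1.94274, MB₂ = 6.55 − 0.596 = 5.954, so M₂ = 1.94274 × 5.954 ≈ 11.5671 billion.
ΔM = M₂ − M₁ = 11.5671 − 16.0839 = -4.5168 billion.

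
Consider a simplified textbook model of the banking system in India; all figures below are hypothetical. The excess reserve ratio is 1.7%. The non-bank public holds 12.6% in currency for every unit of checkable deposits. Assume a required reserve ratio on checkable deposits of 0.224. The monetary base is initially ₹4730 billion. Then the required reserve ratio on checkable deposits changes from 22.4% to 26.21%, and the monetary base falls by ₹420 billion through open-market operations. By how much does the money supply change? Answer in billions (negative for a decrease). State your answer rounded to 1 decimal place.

-2532.3 billion

Before: m₁ = (1 + 0.126) / (0.224 + 0.017 + 0.126) ≈ 3.068120, MB₁ = 4730, so M₁ = 3.068120 × 4730 = 14512.2076 billion.
After: m₂ = (1 + 0.126) / (0.2621 + 0.017 + 0.126) ≈ 2.779561, MB₂ = 4730 − 420 = 4310, so M₂ = 2.779561 × 4310 ≈ 11979.9079 billion.
ΔM = M₂ − M₁ = 11979.9079 − 14512.2076 = -2532.2997 billion.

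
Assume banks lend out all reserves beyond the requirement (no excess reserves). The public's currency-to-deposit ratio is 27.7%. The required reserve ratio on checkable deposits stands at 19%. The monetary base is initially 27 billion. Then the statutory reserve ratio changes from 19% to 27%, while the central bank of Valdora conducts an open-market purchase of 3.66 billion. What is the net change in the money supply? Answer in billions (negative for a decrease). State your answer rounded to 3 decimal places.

Before: m₁ = (1 + 0.277) / (0.19 + 0.277) ≈ 2.734475, MB₁ = 27, so M₁ = 2.734475 × 27 ≈ 73.8308 billion.
After: m₂ = (1 + 0.277) / (0.27 + 0.277) ≈ 2.334552, MB₂ = 27 + 3.66 = 30.66, so M₂ = 2.334552 × 30.66 ≈ 71.5774 billion.
ΔM = M₂ − M₁ = 71.5774 − 73.8308 = -2.2534 billion.

-2.253 billion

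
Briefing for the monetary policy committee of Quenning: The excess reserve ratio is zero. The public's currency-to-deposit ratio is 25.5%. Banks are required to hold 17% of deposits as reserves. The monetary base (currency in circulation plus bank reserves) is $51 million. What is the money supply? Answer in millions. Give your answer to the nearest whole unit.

$151 million

The money multiplier is m = (1 + c) / (rr + c) = (1 + 0.255) / (0.17 + 0.255) ≈ 2.9529.
So M = m × MB = 2.9529 × 51 = 150.5979 million.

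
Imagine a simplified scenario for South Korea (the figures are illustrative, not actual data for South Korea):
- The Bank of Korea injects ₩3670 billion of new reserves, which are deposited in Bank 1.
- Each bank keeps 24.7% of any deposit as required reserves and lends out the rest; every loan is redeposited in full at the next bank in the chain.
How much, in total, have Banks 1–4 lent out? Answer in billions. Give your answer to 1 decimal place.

Bank i lends (1 − rr)^i of the original deposit: Bank 1 lends 3670·0.7530 = 2763.5100, Bank 2 lends 3670·0.7530² ≈ 2080.9230, and so on.
Summing a geometric series: total = 3670·[0.7530·(1 − 0.7530^4) / (1 − 0.7530)] ≈ 7591.2702 billion.

₩7591.3 billion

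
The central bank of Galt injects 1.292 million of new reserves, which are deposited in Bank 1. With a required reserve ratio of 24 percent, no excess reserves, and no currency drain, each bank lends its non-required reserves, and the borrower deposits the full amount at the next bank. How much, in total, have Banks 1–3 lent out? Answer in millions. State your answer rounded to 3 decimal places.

Bank i lends (1 − rr)^i of the original deposit: Bank 1 lends 1.292·0.7600 ≈ 0.9819, Bank 2 lends 1.292·0.7600² ≈ 0.7463, and so on.
Summing a geometric series: total = 1.292·[0.7600·(1 − 0.7600^3) / (1 − 0.7600)] ≈ 2.2953 million.

2.295 million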